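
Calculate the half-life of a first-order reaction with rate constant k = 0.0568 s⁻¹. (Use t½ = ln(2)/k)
12.20 s

t½ = ln(2)/k = 0.6931/0.0568 = 12.20 s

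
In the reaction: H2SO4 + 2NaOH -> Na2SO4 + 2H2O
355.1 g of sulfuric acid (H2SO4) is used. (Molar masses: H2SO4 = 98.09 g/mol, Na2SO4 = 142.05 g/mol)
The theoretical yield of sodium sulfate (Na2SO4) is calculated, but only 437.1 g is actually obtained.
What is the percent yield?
Moles of H2SO4 = 355.1 g ÷ 98.09 g/mol = 3.62014 mol
Mole ratio: 1 mol Na2SO4 / 1 mol H2SO4
Moles of Na2SO4 = 3.62014 × (1/1) = 3.62014 mol
Theoretical yield = 3.62014 mol × 142.05 g/mol = 514.24 g
Actual yield = 437.1 g
Percent yield = (437.1 / 514.24) × 100% = 85.0%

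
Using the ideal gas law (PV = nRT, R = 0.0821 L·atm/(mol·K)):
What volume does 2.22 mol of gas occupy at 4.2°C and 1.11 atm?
T = 4.2°C + 273.15 = 277.35 K
V = nRT/P = (2.22 × 0.0821 × 277.35) / 1.11
V = 45.54 L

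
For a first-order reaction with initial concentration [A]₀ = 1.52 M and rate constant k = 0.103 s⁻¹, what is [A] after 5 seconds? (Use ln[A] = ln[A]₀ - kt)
0.9082 M

ln[A] = ln[A]₀ - k·t = ln(1.52) - (0.103)·(5) = 0.4187 - 0.5150 = -0.0963
[A] = e^(-0.0963) = 0.9082 M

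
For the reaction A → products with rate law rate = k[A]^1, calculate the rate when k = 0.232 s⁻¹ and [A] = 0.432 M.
0.1002 M/s

rate = k·[A]^1 = 0.232·(0.432)^1 = 0.232·0.432 = 0.1002 M/s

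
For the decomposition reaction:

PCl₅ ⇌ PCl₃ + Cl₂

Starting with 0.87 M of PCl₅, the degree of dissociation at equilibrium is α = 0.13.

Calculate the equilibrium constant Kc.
K_c = 0.0169

x = α·[A]₀ = 0.13 × 0.87 = 0.1131 M dissociated.
At eq: [PCl₅] = 0.87 − 0.1131 = 0.7569 M; [PCl₃] = [Cl₂] = x = 0.1131 M.
Kc = [PCl₃][Cl₂]/[PCl₅] = (0.1131)²/0.7569 = 0.0169.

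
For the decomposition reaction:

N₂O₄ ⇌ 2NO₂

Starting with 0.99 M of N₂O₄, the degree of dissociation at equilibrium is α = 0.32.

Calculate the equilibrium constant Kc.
K_c = 0.5963

x = α·[A]₀ = 0.32 × 0.99 = 0.3168 M dissociated.
At eq: [N₂O₄] = 0.99 − 0.3168 = 0.6732 M; [NO₂] = 2x = 0.6336 M.
Kc = [NO₂]²/[N₂O₄] = (0.6336)²/0.6732 = 0.5963.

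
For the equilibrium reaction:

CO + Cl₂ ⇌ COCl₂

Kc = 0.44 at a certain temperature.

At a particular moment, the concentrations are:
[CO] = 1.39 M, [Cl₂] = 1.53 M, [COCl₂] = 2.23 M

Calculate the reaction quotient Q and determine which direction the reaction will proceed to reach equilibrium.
Q = 1.049, Q > K, reaction proceeds reverse (toward reactants)

Q = ([COCl₂]) / ([CO] × [Cl₂])
  = ((2.23)) / ((1.39)·(1.53)) = 2.23/2.1267 = 1.049
Since Q = 1.049 > Kc = 0.44, the reaction proceeds reverse (toward reactants) to reach equilibrium.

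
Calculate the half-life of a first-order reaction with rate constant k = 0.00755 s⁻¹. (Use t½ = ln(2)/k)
91.81 s

t½ = ln(2)/k = 0.6931/0.00755 = 91.81 s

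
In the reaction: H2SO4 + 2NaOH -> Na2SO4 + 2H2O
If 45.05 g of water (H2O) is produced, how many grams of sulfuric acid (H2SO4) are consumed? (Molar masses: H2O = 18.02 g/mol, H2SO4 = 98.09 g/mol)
Moles of H2O = 45.05 g ÷ 18.02 g/mol = 2.5 mol
Mole ratio: 1 mol H2SO4 / 2 mol H2O
Moles of H2SO4 = 2.5 × (1/2) = 1.25 mol
Mass of H2SO4 = 1.25 mol × 98.09 g/mol = 122.6 g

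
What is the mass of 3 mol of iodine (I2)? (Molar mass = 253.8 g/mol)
Mass = 3 mol × 253.8 g/mol = 761.4 g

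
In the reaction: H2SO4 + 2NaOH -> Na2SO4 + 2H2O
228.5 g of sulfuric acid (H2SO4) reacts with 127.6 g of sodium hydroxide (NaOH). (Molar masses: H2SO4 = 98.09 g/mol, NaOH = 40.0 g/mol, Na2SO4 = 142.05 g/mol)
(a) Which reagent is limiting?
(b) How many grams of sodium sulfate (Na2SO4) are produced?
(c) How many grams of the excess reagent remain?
(a) NaOH, (b) 226.6 g, (c) 72.05 g

Moles of H2SO4 = 228.5 g ÷ 98.09 g/mol = 2.32949 mol
Moles of NaOH = 127.6 g ÷ 40.0 g/mol = 3.19 mol
Moles ÷ coefficient: H2SO4: 2.32949/1 = 2.329, NaOH: 3.19/2 = 1.595
(a) NaOH has the smaller value, so NaOH is the limiting reagent.
(b) Moles of Na2SO4 = 3.19 mol NaOH × (1/2) = 1.595 mol; mass = 1.595 mol × 142.05 g/mol = 226.6 g
(c) H2SO4 consumed = 3.19 × (1/2) = 1.595 mol; remaining = 2.32949 − 1.595 = 0.734493 mol; mass = 0.734493 mol × 98.09 g/mol = 72.05 g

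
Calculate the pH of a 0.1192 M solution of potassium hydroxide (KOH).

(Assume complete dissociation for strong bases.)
pH = 13.08

[OH⁻] = 0.1192 M for strong base. pOH = -log[OH⁻] = 0.92, pH = 14 - pOH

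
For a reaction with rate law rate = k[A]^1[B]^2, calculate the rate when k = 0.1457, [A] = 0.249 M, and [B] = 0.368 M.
0.004913 M/s

rate = k·[A]^1·[B]^2 = 0.1457·(0.249)^1·(0.368)^2 = 0.1457·0.249·0.135424 = 0.004913 M/s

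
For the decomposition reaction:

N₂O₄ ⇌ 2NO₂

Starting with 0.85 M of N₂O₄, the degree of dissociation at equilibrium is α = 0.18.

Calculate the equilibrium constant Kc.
K_c = 0.1343

x = α·[A]₀ = 0.18 × 0.85 = 0.153 M dissociated.
At eq: [N₂O₄] = 0.85 − 0.153 = 0.697 M; [NO₂] = 2x = 0.306 M.
Kc = [NO₂]²/[N₂O₄] = (0.306)²/0.697 = 0.1343.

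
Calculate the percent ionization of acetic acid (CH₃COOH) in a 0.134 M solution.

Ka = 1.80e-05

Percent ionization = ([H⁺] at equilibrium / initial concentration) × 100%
Percent ionization = 1.15%

Let x = [H⁺]. Ka = x²/(C - x) ⇒ x² + (1.80e-05)x - (1.80e-05)(0.134) = 0. x = 1.5441e-03. Percent = (1.5441e-03/0.134) × 100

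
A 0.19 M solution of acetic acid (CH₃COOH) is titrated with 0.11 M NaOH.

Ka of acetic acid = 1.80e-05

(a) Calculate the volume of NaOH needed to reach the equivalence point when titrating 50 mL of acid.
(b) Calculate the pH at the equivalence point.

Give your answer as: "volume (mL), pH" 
V = 86.4 mL, pH = 8.79

(a) At equivalence: moles acid = moles base.
moles acid = 0.19 × 0.05 = 0.0095 mol; V_NaOH = 0.0095/0.11 = 0.08636 L = 86.4 mL.
(b) At equivalence, all acid → conjugate base A⁻ at [A⁻] = 0.0095/0.1364 = 0.06967 M.
Kb = Kw/Ka = 1.0e-14/1.80e-05 = 5.556e-10; [OH⁻] = √(Kb·[A⁻]) = 6.221e-06; pOH = 5.21; pH = 14 − pOH = 8.79.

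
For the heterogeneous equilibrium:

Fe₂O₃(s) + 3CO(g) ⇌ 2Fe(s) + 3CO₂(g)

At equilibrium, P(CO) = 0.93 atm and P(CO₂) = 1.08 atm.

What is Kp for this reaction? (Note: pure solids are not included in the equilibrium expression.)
K_p = 1.566

Solids (Fe₂O₃, Fe) are excluded.
Kp = P(CO₂)³/P(CO)³ = (1.08)³/(0.93)³ = 1.26/0.8044 = 1.566.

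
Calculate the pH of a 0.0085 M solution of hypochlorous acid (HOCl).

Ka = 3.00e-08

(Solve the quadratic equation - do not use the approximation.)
pH = 4.80

x² + Ka×x - Ka×C = 0. Using quadratic formula: [H⁺] = 1.5954e-05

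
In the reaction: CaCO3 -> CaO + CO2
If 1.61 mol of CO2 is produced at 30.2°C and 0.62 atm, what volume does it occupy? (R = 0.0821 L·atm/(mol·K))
T = 30.2°C + 273.15 = 303.35 K
V = nRT/P = (1.61 × 0.0821 × 303.35) / 0.62
V = 64.67 L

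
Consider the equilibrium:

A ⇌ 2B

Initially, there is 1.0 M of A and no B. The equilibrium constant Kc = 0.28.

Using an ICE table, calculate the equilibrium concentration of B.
[B] = 0.464 M

ICE: [A] = 1.0 − x, [B] = 2x.
Kc = (2x)²/(1.0 − x) = 0.28 ⇒ 4x² + 0.28x − 0.28 = 0.
x = (−0.28 + √(0.28² + 4·4·0.28))/(2·4) = (−0.28 + √4.5584)/8 = 0.23188.
[B] = 2x = 0.464 M.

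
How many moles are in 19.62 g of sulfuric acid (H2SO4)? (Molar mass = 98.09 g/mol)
Moles = 19.62 g ÷ 98.09 g/mol = 0.2 mol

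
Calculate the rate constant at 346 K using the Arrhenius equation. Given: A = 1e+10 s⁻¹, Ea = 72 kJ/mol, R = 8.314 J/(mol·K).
1.35e-01 s⁻¹

k = A·exp(-Ea/(R·T)) = 1e+10·exp(-72000/(8.314·346)) = 1e+10·exp(-25.0292) = 1e+10·1.3489e-11 = 1.35e-01 s⁻¹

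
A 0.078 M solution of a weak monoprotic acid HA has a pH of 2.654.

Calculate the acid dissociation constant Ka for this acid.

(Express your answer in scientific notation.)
K_a = 6.49e-05

[H⁺] = 10^(−pH) = 10^(−2.654) = 2.218e-03 M. For HA ⇌ H⁺ + A⁻, Ka = x²/(C − x) = (2.218e-03)²/(0.078 − 2.218e-03) = 6.49e-05.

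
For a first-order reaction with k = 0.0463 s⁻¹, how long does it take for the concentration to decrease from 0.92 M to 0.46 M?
14.97 s

From ln[A] = ln[A]₀ - k·t: t = ln([A]₀/[A])/k = ln(0.92/0.46)/0.0463 = ln(2.0000)/0.0463 = 0.6931/0.0463 = 14.97 s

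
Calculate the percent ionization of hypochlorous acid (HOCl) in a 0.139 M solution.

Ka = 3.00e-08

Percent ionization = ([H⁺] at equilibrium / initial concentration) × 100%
Percent ionization = 0.0464%

Let x = [H⁺]. Ka = x²/(C - x) ⇒ x² + (3.00e-08)x - (3.00e-08)(0.139) = 0. x = 6.4561e-05. Percent = (6.4561e-05/0.139) × 100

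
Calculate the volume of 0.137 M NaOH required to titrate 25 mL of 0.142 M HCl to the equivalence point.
V_{base} = 25.9 mL

At equivalence: moles acid = moles base.
moles HCl = 0.142 M × 0.025 L = 0.00355 mol
V_NaOH = 0.00355 mol ÷ 0.137 M = 0.02591 L = 25.9 mL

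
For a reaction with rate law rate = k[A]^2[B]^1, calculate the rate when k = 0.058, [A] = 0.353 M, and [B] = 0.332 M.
0.002399 M/s

rate = k·[A]^2·[B]^1 = 0.058·(0.353)^2·(0.332)^1 = 0.058·0.124609·0.332 = 0.002399 M/s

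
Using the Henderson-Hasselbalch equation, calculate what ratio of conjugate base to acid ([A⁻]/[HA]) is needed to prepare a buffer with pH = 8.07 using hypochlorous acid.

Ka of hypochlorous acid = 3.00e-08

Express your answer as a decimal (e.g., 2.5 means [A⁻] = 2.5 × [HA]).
[A⁻]/[HA] = 3.525

pKa = −log(3.00e-08) = 7.5229. pH = pKa + log([A⁻]/[HA]). 8.07 = 7.5229 + log(ratio). log(ratio) = 8.07 − 7.5229 = 0.5471. ratio = 10^(0.5471) = 3.525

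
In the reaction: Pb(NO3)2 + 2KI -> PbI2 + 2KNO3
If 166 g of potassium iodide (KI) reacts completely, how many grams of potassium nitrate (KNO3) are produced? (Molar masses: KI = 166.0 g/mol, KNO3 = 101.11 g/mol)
Moles of KI = 166 g ÷ 166.0 g/mol = 1 mol
Mole ratio: 2 mol KNO3 / 2 mol KI
Moles of KNO3 = 1 × (2/2) = 1 mol
Mass of KNO3 = 1 mol × 101.11 g/mol = 101.1 g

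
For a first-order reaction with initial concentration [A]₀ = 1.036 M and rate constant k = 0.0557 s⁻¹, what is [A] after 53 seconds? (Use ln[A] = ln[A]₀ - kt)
0.0541 M

ln[A] = ln[A]₀ - k·t = ln(1.036) - (0.0557)·(53) = 0.0354 - 2.9521 = -2.9167
[A] = e^(-2.9167) = 0.0541 M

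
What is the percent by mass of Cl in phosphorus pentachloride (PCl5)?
Mass of Cl in formula = 35.45 × 5 = 177.25 g/mol
Molar mass = 208.22 g/mol
% Cl = (177.25/208.22) × 100% = 85.13%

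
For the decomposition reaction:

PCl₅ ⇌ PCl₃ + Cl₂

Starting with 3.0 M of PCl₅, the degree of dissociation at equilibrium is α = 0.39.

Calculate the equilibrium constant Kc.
K_c = 0.7480

x = α·[A]₀ = 0.39 × 3.0 = 1.17 M dissociated.
At eq: [PCl₅] = 3.0 − 1.17 = 1.83 M; [PCl₃] = [Cl₂] = x = 1.17 M.
Kc = [PCl₃][Cl₂]/[PCl₅] = (1.17)²/1.83 = 0.748.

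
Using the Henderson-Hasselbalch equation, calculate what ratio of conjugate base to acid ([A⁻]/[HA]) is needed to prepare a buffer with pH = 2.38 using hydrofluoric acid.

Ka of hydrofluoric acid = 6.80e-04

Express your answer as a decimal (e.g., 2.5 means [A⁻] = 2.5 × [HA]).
[A⁻]/[HA] = 0.163

pKa = −log(6.80e-04) = 3.1675. pH = pKa + log([A⁻]/[HA]). 2.38 = 3.1675 + log(ratio). log(ratio) = 2.38 − 3.1675 = -0.7875. ratio = 10^(-0.7875) = 0.163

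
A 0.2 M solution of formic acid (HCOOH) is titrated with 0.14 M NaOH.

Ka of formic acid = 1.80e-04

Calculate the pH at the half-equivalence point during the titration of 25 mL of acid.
pH = pKa = 3.74

At the half-equivalence point, [HA] = [A⁻], so by Henderson–Hasselbalch pH = pKa + log(1) = pKa.
pKa = −log(1.80e-04) = 3.74.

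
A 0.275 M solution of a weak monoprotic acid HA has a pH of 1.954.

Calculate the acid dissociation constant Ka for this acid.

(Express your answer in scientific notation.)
K_a = 4.68e-04

[H⁺] = 10^(−pH) = 10^(−1.954) = 1.112e-02 M. For HA ⇌ H⁺ + A⁻, Ka = x²/(C − x) = (1.112e-02)²/(0.275 − 1.112e-02) = 4.68e-04.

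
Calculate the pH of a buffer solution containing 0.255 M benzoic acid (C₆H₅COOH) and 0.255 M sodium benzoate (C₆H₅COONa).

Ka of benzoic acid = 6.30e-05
pH = 4.20

pKa = -log(6.30e-05) = 4.20. pH = pKa + log([A⁻]/[HA]) = 4.20 + log(0.255/0.255)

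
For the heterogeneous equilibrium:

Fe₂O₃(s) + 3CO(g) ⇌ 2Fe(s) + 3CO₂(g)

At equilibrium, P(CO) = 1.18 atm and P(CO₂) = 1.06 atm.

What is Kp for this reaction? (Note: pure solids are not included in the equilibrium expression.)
K_p = 0.725

Solids (Fe₂O₃, Fe) are excluded.
Kp = P(CO₂)³/P(CO)³ = (1.06)³/(1.18)³ = 1.191/1.643 = 0.725.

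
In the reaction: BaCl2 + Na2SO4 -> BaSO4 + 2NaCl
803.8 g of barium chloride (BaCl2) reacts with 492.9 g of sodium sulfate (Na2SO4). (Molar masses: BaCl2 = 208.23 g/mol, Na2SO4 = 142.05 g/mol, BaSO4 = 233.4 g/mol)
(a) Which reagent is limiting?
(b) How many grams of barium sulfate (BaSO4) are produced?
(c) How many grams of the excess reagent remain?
(a) Na2SO4, (b) 809.9 g, (c) 81.26 g

Moles of BaCl2 = 803.8 g ÷ 208.23 g/mol = 3.86015 mol
Moles of Na2SO4 = 492.9 g ÷ 142.05 g/mol = 3.4699 mol
Moles ÷ coefficient: BaCl2: 3.86015/1 = 3.86, Na2SO4: 3.4699/1 = 3.47
(a) Na2SO4 has the smaller value, so Na2SO4 is the limiting reagent.
(b) Moles of BaSO4 = 3.4699 mol Na2SO4 × (1/1) = 3.4699 mol; mass = 3.4699 mol × 233.4 g/mol = 809.9 g
(c) BaCl2 consumed = 3.4699 × (1/1) = 3.4699 mol; remaining = 3.86015 − 3.4699 = 0.39025 mol; mass = 0.39025 mol × 208.23 g/mol = 81.26 g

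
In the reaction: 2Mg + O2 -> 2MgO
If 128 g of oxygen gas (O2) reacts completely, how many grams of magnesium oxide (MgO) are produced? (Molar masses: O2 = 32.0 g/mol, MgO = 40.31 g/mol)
Moles of O2 = 128 g ÷ 32.0 g/mol = 4 mol
Mole ratio: 2 mol MgO / 1 mol O2
Moles of MgO = 4 × (2/1) = 8 mol
Mass of MgO = 8 mol × 40.31 g/mol = 322.5 g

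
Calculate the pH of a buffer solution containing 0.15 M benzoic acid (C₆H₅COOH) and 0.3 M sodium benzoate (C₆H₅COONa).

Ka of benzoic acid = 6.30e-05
pH = 4.50

pKa = -log(6.30e-05) = 4.20. pH = pKa + log([A⁻]/[HA]) = 4.20 + log(0.3/0.15)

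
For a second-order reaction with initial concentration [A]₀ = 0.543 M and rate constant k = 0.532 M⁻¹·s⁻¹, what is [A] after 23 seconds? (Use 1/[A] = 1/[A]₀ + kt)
0.0710 M

1/[A] = 1/[A]₀ + k·t = 1/0.543 + (0.532)·(23) = 1.8416 + 12.2360 = 14.0776
[A] = 1/14.0776 = 0.0710 M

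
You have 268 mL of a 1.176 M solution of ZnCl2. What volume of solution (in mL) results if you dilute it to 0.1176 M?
Using M₁V₁ = M₂V₂:
1.176 × 268 = 0.1176 × V₂
V₂ = (1.176 × 268) / 0.1176 = 2680 mL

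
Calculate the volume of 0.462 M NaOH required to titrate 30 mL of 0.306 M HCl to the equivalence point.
V_{base} = 19.9 mL

At equivalence: moles acid = moles base.
moles HCl = 0.306 M × 0.03 L = 0.00918 mol
V_NaOH = 0.00918 mol ÷ 0.462 M = 0.01987 L = 19.9 mL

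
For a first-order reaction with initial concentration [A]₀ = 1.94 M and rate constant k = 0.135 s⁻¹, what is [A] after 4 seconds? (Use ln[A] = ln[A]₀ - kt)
1.1305 M

ln[A] = ln[A]₀ - k·t = ln(1.94) - (0.135)·(4) = 0.6627 - 0.5400 = 0.1227
[A] = e^(0.1227) = 1.1305 M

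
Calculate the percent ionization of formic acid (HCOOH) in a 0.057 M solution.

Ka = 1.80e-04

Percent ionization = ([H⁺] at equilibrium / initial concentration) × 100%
Percent ionization = 5.46%

Let x = [H⁺]. Ka = x²/(C - x) ⇒ x² + (1.80e-04)x - (1.80e-04)(0.057) = 0. x = 3.1144e-03. Percent = (3.1144e-03/0.057) × 100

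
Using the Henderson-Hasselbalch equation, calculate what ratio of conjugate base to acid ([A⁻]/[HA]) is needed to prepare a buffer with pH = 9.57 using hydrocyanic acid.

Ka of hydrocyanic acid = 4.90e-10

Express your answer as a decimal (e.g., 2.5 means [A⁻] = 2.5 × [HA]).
[A⁻]/[HA] = 1.821

pKa = −log(4.90e-10) = 9.3098. pH = pKa + log([A⁻]/[HA]). 9.57 = 9.3098 + log(ratio). log(ratio) = 9.57 − 9.3098 = 0.2602. ratio = 10^(0.2602) = 1.821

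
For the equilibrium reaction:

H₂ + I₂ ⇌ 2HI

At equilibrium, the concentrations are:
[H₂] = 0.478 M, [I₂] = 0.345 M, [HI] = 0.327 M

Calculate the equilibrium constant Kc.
K_c = 0.6484

Kc = ([HI]^2) / ([H₂] × [I₂])
   = ((0.327)^2) / ((0.478)·(0.345))
   = 0.10693 / 0.16491 = 0.6484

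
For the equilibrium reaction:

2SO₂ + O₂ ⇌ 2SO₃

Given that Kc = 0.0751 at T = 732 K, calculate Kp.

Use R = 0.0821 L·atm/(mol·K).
K_p = 0.0012

Δn = (moles gaseous products) − (moles gaseous reactants) = -1
T = 732 K; RT = 0.0821 × 732 = 60.0972
Kp = Kc·(RT)^Δn = 0.0751 × (60.0972)^-1 = 0.0751 × 0.0166397 = 0.0012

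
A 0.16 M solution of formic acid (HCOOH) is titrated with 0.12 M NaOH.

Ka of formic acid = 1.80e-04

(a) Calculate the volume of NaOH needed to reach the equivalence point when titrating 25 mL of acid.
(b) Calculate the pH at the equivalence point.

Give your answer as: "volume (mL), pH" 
V = 33.3 mL, pH = 8.29

(a) At equivalence: moles acid = moles base.
moles acid = 0.16 × 0.025 = 0.004 mol; V_NaOH = 0.004/0.12 = 0.03333 L = 33.3 mL.
(b) At equivalence, all acid → conjugate base A⁻ at [A⁻] = 0.004/0.05833 = 0.06857 M.
Kb = Kw/Ka = 1.0e-14/1.80e-04 = 5.556e-11; [OH⁻] = √(Kb·[A⁻]) = 1.952e-06; pOH = 5.71; pH = 14 − pOH = 8.29.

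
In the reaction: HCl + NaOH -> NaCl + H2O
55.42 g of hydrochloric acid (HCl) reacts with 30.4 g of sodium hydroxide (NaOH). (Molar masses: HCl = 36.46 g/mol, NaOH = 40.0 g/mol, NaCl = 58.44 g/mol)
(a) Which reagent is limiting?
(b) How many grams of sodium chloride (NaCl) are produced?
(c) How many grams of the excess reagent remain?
(a) NaOH, (b) 44.41 g, (c) 27.71 g

Moles of HCl = 55.42 g ÷ 36.46 g/mol = 1.52002 mol
Moles of NaOH = 30.4 g ÷ 40.0 g/mol = 0.76 mol
Moles ÷ coefficient: HCl: 1.52002/1 = 1.52, NaOH: 0.76/1 = 0.76
(a) NaOH has the smaller value, so NaOH is the limiting reagent.
(b) Moles of NaCl = 0.76 mol NaOH × (1/1) = 0.76 mol; mass = 0.76 mol × 58.44 g/mol = 44.41 g
(c) HCl consumed = 0.76 × (1/1) = 0.76 mol; remaining = 1.52002 − 0.76 = 0.760022 mol; mass = 0.760022 mol × 36.46 g/mol = 27.71 g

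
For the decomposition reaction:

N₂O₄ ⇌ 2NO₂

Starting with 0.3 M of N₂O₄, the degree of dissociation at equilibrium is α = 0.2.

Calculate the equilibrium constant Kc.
K_c = 0.0600

x = α·[A]₀ = 0.2 × 0.3 = 0.06 M dissociated.
At eq: [N₂O₄] = 0.3 − 0.06 = 0.24 M; [NO₂] = 2x = 0.12 M.
Kc = [NO₂]²/[N₂O₄] = (0.12)²/0.24 = 0.06.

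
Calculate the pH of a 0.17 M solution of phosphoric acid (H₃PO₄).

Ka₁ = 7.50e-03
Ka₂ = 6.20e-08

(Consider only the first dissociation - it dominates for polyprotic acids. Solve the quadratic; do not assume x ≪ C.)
pH = 1.49

x² + Ka₁·x − Ka₁·C = 0 with Ka₁ = 7.50e-03, C = 0.17.
x = (−Ka₁ + √(Ka₁² + 4·Ka₁·C))/2 = 3.2154e-02 M, so pH = 1.49.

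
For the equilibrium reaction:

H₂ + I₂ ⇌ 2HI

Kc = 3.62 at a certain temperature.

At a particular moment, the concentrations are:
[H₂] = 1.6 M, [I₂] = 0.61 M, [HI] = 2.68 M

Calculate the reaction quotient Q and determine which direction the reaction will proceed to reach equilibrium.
Q = 7.359, Q > K, reaction proceeds reverse (toward reactants)

Q = ([HI]^2) / ([H₂] × [I₂])
  = ((2.68)^2) / ((1.6)·(0.61)) = 7.1824/0.976 = 7.359
Since Q = 7.359 > Kc = 3.62, the reaction proceeds reverse (toward reactants) to reach equilibrium.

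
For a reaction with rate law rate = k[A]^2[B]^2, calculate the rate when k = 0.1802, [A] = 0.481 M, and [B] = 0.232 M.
0.002244 M/s

rate = k·[A]^2·[B]^2 = 0.1802·(0.481)^2·(0.232)^2 = 0.1802·0.231361·0.053824 = 0.002244 M/s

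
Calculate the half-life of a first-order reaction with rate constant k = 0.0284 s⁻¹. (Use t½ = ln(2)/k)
24.41 s

t½ = ln(2)/k = 0.6931/0.0284 = 24.41 s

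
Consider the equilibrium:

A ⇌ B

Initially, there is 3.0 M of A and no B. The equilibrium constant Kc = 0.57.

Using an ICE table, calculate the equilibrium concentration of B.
[B] = 1.089 M

ICE: [A] = 3.0 − x, [B] = x.
Kc = x/(3.0 − x) = 0.57 ⇒ x = 0.57·3.0/(1 + 0.57) = 1.71/1.57 = 1.089.
[B] = x = 1.089 M.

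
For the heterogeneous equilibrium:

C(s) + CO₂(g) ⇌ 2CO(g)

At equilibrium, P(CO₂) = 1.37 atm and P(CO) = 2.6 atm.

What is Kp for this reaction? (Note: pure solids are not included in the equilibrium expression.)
K_p = 4.934

Solid C is excluded.
Kp = P(CO)²/P(CO₂) = (2.6)²/1.37 = 6.76/1.37 = 4.934.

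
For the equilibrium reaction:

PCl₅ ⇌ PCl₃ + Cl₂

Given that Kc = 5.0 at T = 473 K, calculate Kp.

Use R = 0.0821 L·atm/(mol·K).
K_p = 194.1665

Δn = (moles gaseous products) − (moles gaseous reactants) = 1
T = 473 K; RT = 0.0821 × 473 = 38.8333
Kp = Kc·(RT)^Δn = 5.0 × (38.8333)^1 = 5.0 × 38.8333 = 194.1665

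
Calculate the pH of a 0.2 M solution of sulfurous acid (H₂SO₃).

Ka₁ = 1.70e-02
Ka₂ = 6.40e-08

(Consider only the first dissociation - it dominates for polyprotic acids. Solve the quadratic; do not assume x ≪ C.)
pH = 1.30

x² + Ka₁·x − Ka₁·C = 0 with Ka₁ = 1.70e-02, C = 0.2.
x = (−Ka₁ + √(Ka₁² + 4·Ka₁·C))/2 = 5.0426e-02 M, so pH = 1.30.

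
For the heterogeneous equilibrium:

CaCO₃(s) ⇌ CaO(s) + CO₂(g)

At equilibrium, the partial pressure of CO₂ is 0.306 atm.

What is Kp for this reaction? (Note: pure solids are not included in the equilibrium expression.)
K_p = 0.306

Solids (CaCO₃, CaO) have activity 1 and are excluded.
Kp = P(CO₂) = 0.306.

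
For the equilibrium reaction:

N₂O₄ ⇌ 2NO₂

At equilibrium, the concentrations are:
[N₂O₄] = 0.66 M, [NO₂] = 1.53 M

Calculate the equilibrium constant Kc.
K_c = 3.5468

Kc = ([NO₂]^2) / ([N₂O₄])
   = ((1.53)^2) / ((0.66))
   = 2.3409 / 0.66 = 3.5468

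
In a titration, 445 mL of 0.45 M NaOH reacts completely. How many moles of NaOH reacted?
Moles = Molarity × Volume (L)
Moles = 0.45 M × 0.445 L = 0.2003 mol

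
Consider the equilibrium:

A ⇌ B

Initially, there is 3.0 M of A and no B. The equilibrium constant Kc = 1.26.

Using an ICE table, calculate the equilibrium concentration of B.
[B] = 1.673 M

ICE: [A] = 3.0 − x, [B] = x.
Kc = x/(3.0 − x) = 1.26 ⇒ x = 1.26·3.0/(1 + 1.26) = 3.78/2.26 = 1.673.
[B] = x = 1.673 M.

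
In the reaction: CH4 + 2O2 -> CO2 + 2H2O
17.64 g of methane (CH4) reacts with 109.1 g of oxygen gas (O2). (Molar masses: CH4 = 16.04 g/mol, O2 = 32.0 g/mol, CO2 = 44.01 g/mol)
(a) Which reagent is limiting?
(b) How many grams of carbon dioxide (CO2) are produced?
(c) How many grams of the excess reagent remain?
(a) CH4, (b) 48.4 g, (c) 38.72 g

Moles of CH4 = 17.64 g ÷ 16.04 g/mol = 1.09975 mol
Moles of O2 = 109.1 g ÷ 32.0 g/mol = 3.40937 mol
Moles ÷ coefficient: CH4: 1.09975/1 = 1.1, O2: 3.40937/2 = 1.705
(a) CH4 has the smaller value, so CH4 is the limiting reagent.
(b) Moles of CO2 = 1.09975 mol CH4 × (1/1) = 1.09975 mol; mass = 1.09975 mol × 44.01 g/mol = 48.4 g
(c) O2 consumed = 1.09975 × (2/1) = 2.1995 mol; remaining = 3.40937 − 2.1995 = 1.20987 mol; mass = 1.20987 mol × 32.0 g/mol = 38.72 g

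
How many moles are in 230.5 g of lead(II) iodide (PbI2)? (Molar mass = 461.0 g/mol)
Moles = 230.5 g ÷ 461.0 g/mol = 0.5 mol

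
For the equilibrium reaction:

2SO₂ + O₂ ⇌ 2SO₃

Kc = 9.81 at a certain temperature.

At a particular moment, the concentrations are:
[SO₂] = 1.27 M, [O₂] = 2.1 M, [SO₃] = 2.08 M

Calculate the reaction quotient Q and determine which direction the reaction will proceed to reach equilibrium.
Q = 1.277, Q < K, reaction proceeds forward (toward products)

Q = ([SO₃]^2) / ([SO₂]^2 × [O₂])
  = ((2.08)^2) / ((1.27)^2·(2.1)) = 4.3264/3.3871 = 1.277
Since Q = 1.277 < Kc = 9.81, the reaction proceeds forward (toward products) to reach equilibrium.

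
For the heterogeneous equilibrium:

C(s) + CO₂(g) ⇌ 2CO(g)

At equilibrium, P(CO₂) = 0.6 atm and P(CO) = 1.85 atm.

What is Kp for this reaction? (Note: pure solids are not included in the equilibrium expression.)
K_p = 5.704

Solid C is excluded.
Kp = P(CO)²/P(CO₂) = (1.85)²/0.6 = 3.423/0.6 = 5.704.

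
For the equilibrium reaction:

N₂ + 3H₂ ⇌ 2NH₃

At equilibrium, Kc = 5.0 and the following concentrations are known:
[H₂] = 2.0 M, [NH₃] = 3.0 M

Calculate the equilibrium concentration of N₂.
[N₂] = 0.2250 M

Kc = ([NH₃]^2) / ([N₂] × [H₂]^3) = 5.0
[N₂]^1 = (product terms)/(Kc · other reactant terms) = 9 / (5.0 · 8) = 0.225
[N₂] = 0.2250 M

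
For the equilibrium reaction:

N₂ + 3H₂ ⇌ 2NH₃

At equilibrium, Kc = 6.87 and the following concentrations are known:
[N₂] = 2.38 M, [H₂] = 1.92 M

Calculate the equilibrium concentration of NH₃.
[NH₃] = 10.7577 M

Kc = ([NH₃]^2) / ([N₂] × [H₂]^3) = 6.87
[NH₃]^2 = Kc · (reactant terms)/(other product terms) = 6.87 · 16.845 / 1 = 115.73
[NH₃] = (115.73)^(1/2) = 10.7577 M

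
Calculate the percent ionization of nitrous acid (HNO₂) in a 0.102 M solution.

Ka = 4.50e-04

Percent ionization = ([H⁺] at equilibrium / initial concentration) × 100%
Percent ionization = 6.43%

Let x = [H⁺]. Ka = x²/(C - x) ⇒ x² + (4.50e-04)x - (4.50e-04)(0.102) = 0. x = 6.5537e-03. Percent = (6.5537e-03/0.102) × 100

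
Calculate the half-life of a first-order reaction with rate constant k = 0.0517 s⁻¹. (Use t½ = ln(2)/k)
13.41 s

t½ = ln(2)/k = 0.6931/0.0517 = 13.41 s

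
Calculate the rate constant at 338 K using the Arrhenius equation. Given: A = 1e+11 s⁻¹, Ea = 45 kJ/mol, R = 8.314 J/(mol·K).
1.11e+04 s⁻¹

k = A·exp(-Ea/(R·T)) = 1e+11·exp(-45000/(8.314·338)) = 1e+11·exp(-16.0135) = 1e+11·1.1103e-07 = 1.11e+04 s⁻¹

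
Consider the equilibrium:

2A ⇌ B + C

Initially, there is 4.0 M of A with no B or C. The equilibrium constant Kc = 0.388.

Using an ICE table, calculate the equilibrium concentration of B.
[B] = 1.109 M

ICE: [A] = 4.0 − 2x, [B] = [C] = x.
Kc = x²/(4.0 − 2x)² = 0.388 ⇒ √Kc = x/(4.0 − 2x).
x = √0.388·4.0/(1 + 2√0.388) = 0.6229·4.0/2.2458 = 1.1094.
[B] = x = 1.109 M.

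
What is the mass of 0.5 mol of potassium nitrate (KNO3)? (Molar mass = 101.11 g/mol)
Mass = 0.5 mol × 101.11 g/mol = 50.55 g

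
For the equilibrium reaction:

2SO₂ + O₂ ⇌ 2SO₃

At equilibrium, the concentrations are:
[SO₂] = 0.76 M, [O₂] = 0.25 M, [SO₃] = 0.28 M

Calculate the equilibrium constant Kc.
K_c = 0.5429

Kc = ([SO₃]^2) / ([SO₂]^2 × [O₂])
   = ((0.28)^2) / ((0.76)^2·(0.25))
   = 0.0784 / 0.1444 = 0.5429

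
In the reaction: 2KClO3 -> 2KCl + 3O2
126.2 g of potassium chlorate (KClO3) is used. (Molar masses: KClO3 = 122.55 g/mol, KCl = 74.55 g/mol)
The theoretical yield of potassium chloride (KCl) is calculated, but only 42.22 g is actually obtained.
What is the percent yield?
Moles of KClO3 = 126.2 g ÷ 122.55 g/mol = 1.02978 mol
Mole ratio: 2 mol KCl / 2 mol KClO3
Moles of KCl = 1.02978 × (2/2) = 1.02978 mol
Theoretical yield = 1.02978 mol × 74.55 g/mol = 76.77 g
Actual yield = 42.22 g
Percent yield = (42.22 / 76.77) × 100% = 55.0%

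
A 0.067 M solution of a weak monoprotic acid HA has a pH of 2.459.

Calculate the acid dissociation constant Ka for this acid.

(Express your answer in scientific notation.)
K_a = 1.90e-04

[H⁺] = 10^(−pH) = 10^(−2.459) = 3.475e-03 M. For HA ⇌ H⁺ + A⁻, Ka = x²/(C − x) = (3.475e-03)²/(0.067 − 3.475e-03) = 1.90e-04.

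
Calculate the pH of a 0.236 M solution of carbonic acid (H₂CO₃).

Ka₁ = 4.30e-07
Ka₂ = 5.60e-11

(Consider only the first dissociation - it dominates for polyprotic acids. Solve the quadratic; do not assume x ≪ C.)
pH = 3.50

x² + Ka₁·x − Ka₁·C = 0 with Ka₁ = 4.30e-07, C = 0.236.
x = (−Ka₁ + √(Ka₁² + 4·Ka₁·C))/2 = 3.1834e-04 M, so pH = 3.50.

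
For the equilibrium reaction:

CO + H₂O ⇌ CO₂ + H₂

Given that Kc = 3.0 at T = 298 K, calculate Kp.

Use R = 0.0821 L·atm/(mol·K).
K_p = 3.0000

Δn = (moles gaseous products) − (moles gaseous reactants) = 0
T = 298 K; RT = 0.0821 × 298 = 24.4658
Kp = Kc·(RT)^Δn = 3.0 × (24.4658)^0 = 3.0 × 1 = 3.0000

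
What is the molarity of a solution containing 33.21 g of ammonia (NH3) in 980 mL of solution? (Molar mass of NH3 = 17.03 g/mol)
Moles of NH3 = 33.21 g ÷ 17.03 g/mol = 1.95009 mol
Volume = 980 mL = 0.98 L
Molarity = 1.95009 mol ÷ 0.98 L = 1.99 M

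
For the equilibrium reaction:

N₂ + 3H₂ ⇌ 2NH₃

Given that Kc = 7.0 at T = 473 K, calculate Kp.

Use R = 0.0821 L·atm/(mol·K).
K_p = 0.0046

Δn = (moles gaseous products) − (moles gaseous reactants) = -2
T = 473 K; RT = 0.0821 × 473 = 38.8333
Kp = Kc·(RT)^Δn = 7.0 × (38.8333)^-2 = 7.0 × 0.000663119 = 0.0046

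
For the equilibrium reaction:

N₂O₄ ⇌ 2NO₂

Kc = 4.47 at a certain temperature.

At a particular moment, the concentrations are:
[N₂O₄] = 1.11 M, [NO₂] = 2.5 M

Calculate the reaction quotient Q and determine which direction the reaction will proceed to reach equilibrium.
Q = 5.631, Q > K, reaction proceeds reverse (toward reactants)

Q = ([NO₂]^2) / ([N₂O₄])
  = ((2.5)^2) / ((1.11)) = 6.25/1.11 = 5.631
Since Q = 5.631 > Kc = 4.47, the reaction proceeds reverse (toward reactants) to reach equilibrium.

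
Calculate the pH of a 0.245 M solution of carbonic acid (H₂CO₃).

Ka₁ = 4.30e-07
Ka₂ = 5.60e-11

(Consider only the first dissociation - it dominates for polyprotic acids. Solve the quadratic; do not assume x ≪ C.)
pH = 3.49

x² + Ka₁·x − Ka₁·C = 0 with Ka₁ = 4.30e-07, C = 0.245.
x = (−Ka₁ + √(Ka₁² + 4·Ka₁·C))/2 = 3.2436e-04 M, so pH = 3.49.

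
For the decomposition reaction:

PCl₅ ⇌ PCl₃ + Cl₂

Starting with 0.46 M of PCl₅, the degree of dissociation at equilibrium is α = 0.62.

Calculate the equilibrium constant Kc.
K_c = 0.4653

x = α·[A]₀ = 0.62 × 0.46 = 0.2852 M dissociated.
At eq: [PCl₅] = 0.46 − 0.2852 = 0.1748 M; [PCl₃] = [Cl₂] = x = 0.2852 M.
Kc = [PCl₃][Cl₂]/[PCl₅] = (0.2852)²/0.1748 = 0.4653.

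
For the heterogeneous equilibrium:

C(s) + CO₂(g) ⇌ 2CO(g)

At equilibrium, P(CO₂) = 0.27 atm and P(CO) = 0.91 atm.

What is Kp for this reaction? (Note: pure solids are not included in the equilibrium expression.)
K_p = 3.067

Solid C is excluded.
Kp = P(CO)²/P(CO₂) = (0.91)²/0.27 = 0.8281/0.27 = 3.067.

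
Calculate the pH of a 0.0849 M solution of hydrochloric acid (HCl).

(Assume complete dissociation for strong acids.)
pH = 1.07

[H⁺] = 0.0849 M for strong acid. pH = -log[H⁺] = -log(0.0849)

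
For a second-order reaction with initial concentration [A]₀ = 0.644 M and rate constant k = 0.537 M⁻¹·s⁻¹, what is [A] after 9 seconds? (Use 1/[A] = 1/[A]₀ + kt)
0.1566 M

1/[A] = 1/[A]₀ + k·t = 1/0.644 + (0.537)·(9) = 1.5528 + 4.8330 = 6.3858
[A] = 1/6.3858 = 0.1566 M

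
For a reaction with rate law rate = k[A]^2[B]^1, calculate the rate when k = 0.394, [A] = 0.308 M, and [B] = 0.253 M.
0.009456 M/s

rate = k·[A]^2·[B]^1 = 0.394·(0.308)^2·(0.253)^1 = 0.394·0.094864·0.253 = 0.009456 M/s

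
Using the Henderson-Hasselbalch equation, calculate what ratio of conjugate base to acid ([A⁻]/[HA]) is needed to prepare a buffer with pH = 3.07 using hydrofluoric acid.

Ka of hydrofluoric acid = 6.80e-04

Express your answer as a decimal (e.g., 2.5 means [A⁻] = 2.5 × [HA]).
[A⁻]/[HA] = 0.799

pKa = −log(6.80e-04) = 3.1675. pH = pKa + log([A⁻]/[HA]). 3.07 = 3.1675 + log(ratio). log(ratio) = 3.07 − 3.1675 = -0.0975. ratio = 10^(-0.0975) = 0.799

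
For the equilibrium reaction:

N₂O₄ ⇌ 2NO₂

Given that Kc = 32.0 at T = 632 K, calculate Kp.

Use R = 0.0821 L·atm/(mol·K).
K_p = 1.66e+03

Δn = (moles gaseous products) − (moles gaseous reactants) = 1
T = 632 K; RT = 0.0821 × 632 = 51.8872
Kp = Kc·(RT)^Δn = 32.0 × (51.8872)^1 = 32.0 × 51.8872 = 1.66e+03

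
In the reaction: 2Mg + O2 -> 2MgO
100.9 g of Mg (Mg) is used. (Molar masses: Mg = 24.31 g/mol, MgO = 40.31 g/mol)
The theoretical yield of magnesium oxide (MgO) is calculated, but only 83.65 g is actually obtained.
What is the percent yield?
Moles of Mg = 100.9 g ÷ 24.31 g/mol = 4.15056 mol
Mole ratio: 2 mol MgO / 2 mol Mg
Moles of MgO = 4.15056 × (2/2) = 4.15056 mol
Theoretical yield = 4.15056 mol × 40.31 g/mol = 167.31 g
Actual yield = 83.65 g
Percent yield = (83.65 / 167.31) × 100% = 50.0%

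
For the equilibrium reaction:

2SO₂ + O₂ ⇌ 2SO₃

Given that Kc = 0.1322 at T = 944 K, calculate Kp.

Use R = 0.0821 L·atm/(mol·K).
K_p = 0.0017

Δn = (moles gaseous products) − (moles gaseous reactants) = -1
T = 944 K; RT = 0.0821 × 944 = 77.5024
Kp = Kc·(RT)^Δn = 0.1322 × (77.5024)^-1 = 0.1322 × 0.0129028 = 0.0017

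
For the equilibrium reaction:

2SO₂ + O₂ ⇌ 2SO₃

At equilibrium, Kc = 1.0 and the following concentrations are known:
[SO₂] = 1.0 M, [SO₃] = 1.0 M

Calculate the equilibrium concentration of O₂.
[O₂] = 1.0000 M

Kc = ([SO₃]^2) / ([SO₂]^2 × [O₂]) = 1.0
[O₂]^1 = (product terms)/(Kc · other reactant terms) = 1 / (1.0 · 1) = 1
[O₂] = 1.0000 M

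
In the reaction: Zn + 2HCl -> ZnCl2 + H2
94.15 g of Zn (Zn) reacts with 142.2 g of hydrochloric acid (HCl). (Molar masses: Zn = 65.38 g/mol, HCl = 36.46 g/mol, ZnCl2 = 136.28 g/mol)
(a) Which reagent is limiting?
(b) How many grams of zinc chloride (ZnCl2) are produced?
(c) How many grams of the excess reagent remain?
(a) Zn, (b) 196.2 g, (c) 37.19 g

Moles of Zn = 94.15 g ÷ 65.38 g/mol = 1.44004 mol
Moles of HCl = 142.2 g ÷ 36.46 g/mol = 3.90016 mol
Moles ÷ coefficient: Zn: 1.44004/1 = 1.44, HCl: 3.90016/2 = 1.95
(a) Zn has the smaller value, so Zn is the limiting reagent.
(b) Moles of ZnCl2 = 1.44004 mol Zn × (1/1) = 1.44004 mol; mass = 1.44004 mol × 136.28 g/mol = 196.2 g
(c) HCl consumed = 1.44004 × (2/1) = 2.88009 mol; remaining = 3.90016 − 2.88009 = 1.02008 mol; mass = 1.02008 mol × 36.46 g/mol = 37.19 g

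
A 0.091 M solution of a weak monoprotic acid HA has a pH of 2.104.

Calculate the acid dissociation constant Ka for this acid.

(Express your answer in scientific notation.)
K_a = 7.45e-04

[H⁺] = 10^(−pH) = 10^(−2.104) = 7.870e-03 M. For HA ⇌ H⁺ + A⁻, Ka = x²/(C − x) = (7.870e-03)²/(0.091 − 7.870e-03) = 7.45e-04.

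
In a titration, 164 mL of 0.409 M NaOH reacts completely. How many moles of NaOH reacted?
Moles = Molarity × Volume (L)
Moles = 0.409 M × 0.164 L = 0.06708 mol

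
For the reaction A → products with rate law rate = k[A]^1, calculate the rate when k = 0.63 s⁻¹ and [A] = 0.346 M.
0.218 M/s

rate = k·[A]^1 = 0.63·(0.346)^1 = 0.63·0.346 = 0.218 M/s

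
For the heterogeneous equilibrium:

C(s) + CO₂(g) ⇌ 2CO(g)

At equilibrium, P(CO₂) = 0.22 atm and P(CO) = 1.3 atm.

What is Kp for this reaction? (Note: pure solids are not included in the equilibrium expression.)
K_p = 7.682

Solid C is excluded.
Kp = P(CO)²/P(CO₂) = (1.3)²/0.22 = 1.69/0.22 = 7.682.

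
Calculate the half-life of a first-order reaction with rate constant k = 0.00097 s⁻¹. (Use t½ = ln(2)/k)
714.58 s

t½ = ln(2)/k = 0.6931/0.00097 = 714.58 s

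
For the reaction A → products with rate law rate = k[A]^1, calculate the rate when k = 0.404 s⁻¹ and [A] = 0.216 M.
0.08726 M/s

rate = k·[A]^1 = 0.404·(0.216)^1 = 0.404·0.216 = 0.08726 M/s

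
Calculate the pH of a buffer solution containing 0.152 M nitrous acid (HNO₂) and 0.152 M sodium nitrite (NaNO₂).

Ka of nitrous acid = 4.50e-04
pH = 3.35

pKa = -log(4.50e-04) = 3.35. pH = pKa + log([A⁻]/[HA]) = 3.35 + log(0.152/0.152)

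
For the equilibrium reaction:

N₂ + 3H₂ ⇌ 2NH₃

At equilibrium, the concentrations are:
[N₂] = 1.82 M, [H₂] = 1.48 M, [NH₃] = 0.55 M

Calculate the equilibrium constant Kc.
K_c = 0.0513

Kc = ([NH₃]^2) / ([N₂] × [H₂]^3)
   = ((0.55)^2) / ((1.82)·(1.48)^3)
   = 0.3025 / 5.9001 = 0.0513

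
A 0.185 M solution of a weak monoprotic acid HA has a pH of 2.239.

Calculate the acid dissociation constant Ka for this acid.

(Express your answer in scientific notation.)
K_a = 1.86e-04

[H⁺] = 10^(−pH) = 10^(−2.239) = 5.768e-03 M. For HA ⇌ H⁺ + A⁻, Ka = x²/(C − x) = (5.768e-03)²/(0.185 − 5.768e-03) = 1.86e-04.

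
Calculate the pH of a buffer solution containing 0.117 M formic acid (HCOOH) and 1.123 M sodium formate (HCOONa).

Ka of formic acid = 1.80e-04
pH = 4.73

pKa = -log(1.80e-04) = 3.74. pH = pKa + log([A⁻]/[HA]) = 3.74 + log(1.123/0.117)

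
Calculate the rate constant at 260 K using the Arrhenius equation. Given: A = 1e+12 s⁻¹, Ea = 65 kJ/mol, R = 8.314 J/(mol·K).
8.73e-02 s⁻¹

k = A·exp(-Ea/(R·T)) = 1e+12·exp(-65000/(8.314·260)) = 1e+12·exp(-30.0698) = 1e+12·8.7271e-14 = 8.73e-02 s⁻¹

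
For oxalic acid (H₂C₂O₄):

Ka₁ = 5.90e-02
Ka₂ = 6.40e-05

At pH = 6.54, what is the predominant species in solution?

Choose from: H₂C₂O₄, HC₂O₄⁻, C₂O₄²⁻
C₂O₄²⁻

pKa1 = 1.23, pKa2 = 4.19. Each pKa is the crossover between adjacent species; pH = 6.54 lies in the region where C₂O₄²⁻ predominates.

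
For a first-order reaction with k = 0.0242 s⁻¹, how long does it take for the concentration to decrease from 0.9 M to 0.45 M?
28.64 s

From ln[A] = ln[A]₀ - k·t: t = ln([A]₀/[A])/k = ln(0.9/0.45)/0.0242 = ln(2.0000)/0.0242 = 0.6931/0.0242 = 28.64 s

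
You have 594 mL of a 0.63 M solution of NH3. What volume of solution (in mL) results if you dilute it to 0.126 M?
Using M₁V₁ = M₂V₂:
0.63 × 594 = 0.126 × V₂
V₂ = (0.63 × 594) / 0.126 = 2970 mL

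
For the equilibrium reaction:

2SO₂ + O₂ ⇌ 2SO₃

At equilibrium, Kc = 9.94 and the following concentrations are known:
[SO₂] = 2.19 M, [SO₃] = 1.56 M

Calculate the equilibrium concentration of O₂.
[O₂] = 0.0510 M

Kc = ([SO₃]^2) / ([SO₂]^2 × [O₂]) = 9.94
[O₂]^1 = (product terms)/(Kc · other reactant terms) = 2.4336 / (9.94 · 4.7961) = 0.051048
[O₂] = 0.0510 M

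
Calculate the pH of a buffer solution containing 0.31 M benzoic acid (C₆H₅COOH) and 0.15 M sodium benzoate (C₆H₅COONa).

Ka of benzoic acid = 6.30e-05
pH = 3.89

pKa = -log(6.30e-05) = 4.20. pH = pKa + log([A⁻]/[HA]) = 4.20 + log(0.15/0.31)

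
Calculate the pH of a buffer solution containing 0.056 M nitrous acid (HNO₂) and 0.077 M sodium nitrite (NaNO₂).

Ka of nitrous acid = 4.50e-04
pH = 3.49

pKa = -log(4.50e-04) = 3.35. pH = pKa + log([A⁻]/[HA]) = 3.35 + log(0.077/0.056)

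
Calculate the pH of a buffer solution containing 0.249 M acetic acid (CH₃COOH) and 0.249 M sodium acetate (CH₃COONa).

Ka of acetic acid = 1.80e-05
pH = 4.74

pKa = -log(1.80e-05) = 4.74. pH = pKa + log([A⁻]/[HA]) = 4.74 + log(0.249/0.249)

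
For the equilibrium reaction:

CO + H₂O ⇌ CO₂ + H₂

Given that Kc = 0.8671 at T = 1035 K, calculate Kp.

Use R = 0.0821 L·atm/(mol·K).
K_p = 0.8671

Δn = (moles gaseous products) − (moles gaseous reactants) = 0
T = 1035 K; RT = 0.0821 × 1035 = 84.9735
Kp = Kc·(RT)^Δn = 0.8671 × (84.9735)^0 = 0.8671 × 1 = 0.8671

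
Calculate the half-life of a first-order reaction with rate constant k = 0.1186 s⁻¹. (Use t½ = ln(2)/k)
5.84 s

t½ = ln(2)/k = 0.6931/0.1186 = 5.84 s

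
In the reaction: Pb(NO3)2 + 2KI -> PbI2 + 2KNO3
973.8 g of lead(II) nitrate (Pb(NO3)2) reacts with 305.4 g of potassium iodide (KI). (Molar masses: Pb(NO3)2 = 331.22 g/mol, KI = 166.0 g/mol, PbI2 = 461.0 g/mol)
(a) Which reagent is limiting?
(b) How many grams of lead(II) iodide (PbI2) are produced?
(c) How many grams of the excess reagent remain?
(a) KI, (b) 424.1 g, (c) 669.1 g

Moles of Pb(NO3)2 = 973.8 g ÷ 331.22 g/mol = 2.94004 mol
Moles of KI = 305.4 g ÷ 166.0 g/mol = 1.83976 mol
Moles ÷ coefficient: Pb(NO3)2: 2.94004/1 = 2.94, KI: 1.83976/2 = 0.9199
(a) KI has the smaller value, so KI is the limiting reagent.
(b) Moles of PbI2 = 1.83976 mol KI × (1/2) = 0.91988 mol; mass = 0.91988 mol × 461.0 g/mol = 424.1 g
(c) Pb(NO3)2 consumed = 1.83976 × (1/2) = 0.91988 mol; remaining = 2.94004 − 0.91988 = 2.02016 mol; mass = 2.02016 mol × 331.22 g/mol = 669.1 g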